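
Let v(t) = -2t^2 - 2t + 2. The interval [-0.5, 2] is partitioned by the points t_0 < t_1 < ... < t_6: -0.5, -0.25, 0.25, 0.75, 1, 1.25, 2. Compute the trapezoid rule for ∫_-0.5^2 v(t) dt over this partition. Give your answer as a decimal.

Subinterval widths: 0.25, 0.5, 0.5, 0.25, 0.25, 0.75.
v(-0.5) = 2.5, v(-0.25) = 2.375, v(0.25) = 1.375, v(0.75) = -0.625, v(1) = -2, v(1.25) = -3.625, v(2) = -10.
On each subinterval the trapezoid contributes (Δt_i/2)·[v(t_{i-1}) + v(t_i)].
Sum = -4.40625.

-4.40625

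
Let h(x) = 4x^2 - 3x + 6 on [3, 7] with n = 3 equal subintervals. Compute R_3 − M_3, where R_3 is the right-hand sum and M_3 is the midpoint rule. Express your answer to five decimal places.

R_3 ≈ 488.7407407.
M_3 ≈ 382.9629630.
R_3 − M_3 ≈ 105.77778.

105.77778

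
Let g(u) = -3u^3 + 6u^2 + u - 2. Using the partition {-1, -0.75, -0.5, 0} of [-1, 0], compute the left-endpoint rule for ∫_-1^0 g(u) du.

Subinterval widths: 0.25, 0.25, 0.5.
Left endpoints: -1, -0.75, -0.5.
g(-1) = 6, g(-0.75) = 1.890625, g(-0.5) = -0.625.
Sum = Σ Δu_i · g(u_i).
Sum = 1.66015625.

1.66015625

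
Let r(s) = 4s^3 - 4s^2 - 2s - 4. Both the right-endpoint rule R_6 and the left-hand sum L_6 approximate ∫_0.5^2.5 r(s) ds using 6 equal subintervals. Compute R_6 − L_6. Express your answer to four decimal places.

R_6 ≈ 10.518519.
L_6 ≈ -0.814815.
R_6 − L_6 ≈ 11.3333.

11.3333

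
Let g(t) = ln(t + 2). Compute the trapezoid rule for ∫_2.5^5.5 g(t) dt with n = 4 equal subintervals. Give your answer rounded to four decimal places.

Δt = (5.5 − 2.5)/4 = 0.75.
g(2.5) ≈ 1.5041, g(3.25) ≈ 1.6582, g(4) ≈ 1.7918, g(4.75) ≈ 1.9095, g(5.5) ≈ 2.0149.
T_4 = (Δt/2)·[g(t_0) + 2g(t_1) + 2g(t_2) + 2g(t_3) + g(t_4)].
Sum ≈ 5.3393.

5.3393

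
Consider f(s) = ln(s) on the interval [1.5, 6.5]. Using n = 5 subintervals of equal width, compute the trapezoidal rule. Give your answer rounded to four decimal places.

Δs = (6.5 − 1.5)/5 = 1.
f(1.5) ≈ 0.4055, f(2.5) ≈ 0.9163, f(3.5) ≈ 1.2528, f(4.5) ≈ 1.5041, f(5.5) ≈ 1.7047, f(6.5) ≈ 1.8718.
T_5 = (Δs/2)·[f(s_0) + 2f(s_1) + ... + 2f(s_{4}) + f(s_5)].
Sum ≈ 6.5165.

6.5165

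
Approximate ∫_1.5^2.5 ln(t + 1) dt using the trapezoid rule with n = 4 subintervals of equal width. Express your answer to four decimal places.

1.0933

Δt = (2.5 − 1.5)/4 = 0.25.
f(1.5) ≈ 0.9163, f(1.75) ≈ 1.0116, f(2) ≈ 1.0986, f(2.25) ≈ 1.1787, f(2.5) ≈ 1.2528.
T_4 = (Δt/2)·[f(t_0) + 2f(t_1) + 2f(t_2) + 2f(t_3) + f(t_4)].
Sum ≈ 1.0933.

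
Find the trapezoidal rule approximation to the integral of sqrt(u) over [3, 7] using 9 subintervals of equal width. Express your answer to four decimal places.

Δu = (7 − 3)/9 = 4/9.
f(3) ≈ 1.7321, f(31/9) ≈ 1.8559, f(35/9) ≈ 1.9720, f(13/3) ≈ 2.0817, f(43/9) ≈ 2.1858, f(47/9) ≈ 2.2852, f(17/3) ≈ 2.3805, f(55/9) ≈ 2.4721, f(59/9) ≈ 2.5604, f(7) ≈ 2.6458.
T_9 = (Δu/2)·[f(u_0) + 2f(u_1) + ... + 2f(u_{8}) + f(u_9)].
Sum ≈ 8.8811.

8.8811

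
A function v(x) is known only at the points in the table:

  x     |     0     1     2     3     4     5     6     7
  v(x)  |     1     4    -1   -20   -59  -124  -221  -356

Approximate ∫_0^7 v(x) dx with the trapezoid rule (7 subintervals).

Δx = 1.
T_7 = (1/2)·[1 + 2·4 + 2·(-1) + 2·(-20) + 2·(-59) + 2·(-124) + 2·(-221) + (-356)] = -598.5.

-598.5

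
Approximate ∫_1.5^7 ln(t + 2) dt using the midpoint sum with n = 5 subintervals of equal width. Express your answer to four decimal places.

Δt = (7 − 1.5)/5 = 1.1.
Midpoints: 2.05, 3.15, 4.25, 5.35, 6.45.
f(2.05) ≈ 1.3987, f(3.15) ≈ 1.6390, f(4.25) ≈ 1.8326, f(5.35) ≈ 1.9947, f(6.45) ≈ 2.1342.
Sum = Δt · [f(2.05) + f(3.15) + f(4.25) + f(5.35) + f(6.45)].
Sum ≈ 9.8991.

9.8991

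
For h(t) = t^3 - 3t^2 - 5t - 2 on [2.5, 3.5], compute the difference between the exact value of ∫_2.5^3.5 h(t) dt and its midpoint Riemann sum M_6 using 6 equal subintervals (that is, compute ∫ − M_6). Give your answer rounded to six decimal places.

0.013889

Exact integral: ∫_2.5^3.5 h(t) dt = -16.5.
M_6 ≈ -16.51388889.
Error ≈ -16.5 − (-16.51388889) ≈ 0.013889.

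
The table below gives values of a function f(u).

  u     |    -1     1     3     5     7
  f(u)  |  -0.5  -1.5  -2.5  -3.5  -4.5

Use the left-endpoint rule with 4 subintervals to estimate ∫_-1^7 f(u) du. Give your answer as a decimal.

-16

Δu = 2.
Sum = 2·[(-0.5) + (-1.5) + (-2.5) + (-3.5)] = -16.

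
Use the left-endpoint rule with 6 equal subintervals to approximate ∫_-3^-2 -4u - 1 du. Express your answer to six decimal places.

9.333333

Δu = (-2 − (-3))/6 = 1/6.
Left endpoints: -3, -17/6, -8/3, -2.5, -7/3, -13/6.
f(-3) = 11, f(-17/6) = 31/3, f(-8/3) = 29/3, f(-2.5) = 9, f(-7/3) = 25/3, f(-13/6) = 23/3.
Sum = Δu · [f(-3) + f(-17/6) + f(-8/3) + ...].
Sum ≈ 9.333333.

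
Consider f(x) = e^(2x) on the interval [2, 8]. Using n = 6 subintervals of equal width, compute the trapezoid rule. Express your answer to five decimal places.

5833852.48749

Δx = (8 − 2)/6 = 1.
f(2) ≈ 54.59815, f(3) ≈ 403.42879, f(4) ≈ 2980.95799, f(5) ≈ 22026.46579, f(6) ≈ 162754.79142, f(7) ≈ 1202604.28416, f(8) ≈ 8886110.52051.
T_6 = (Δx/2)·[f(x_0) + 2f(x_1) + ... + 2f(x_{5}) + f(x_6)].
Sum ≈ 5833852.48749.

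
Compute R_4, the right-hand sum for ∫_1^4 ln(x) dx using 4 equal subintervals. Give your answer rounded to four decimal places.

Δx = (4 − 1)/4 = 0.75.
Right endpoints: 1.75, 2.5, 3.25, 4.
f(1.75) ≈ 0.5596, f(2.5) ≈ 0.9163, f(3.25) ≈ 1.1787, f(4) ≈ 1.3863.
Sum = Δx · [f(1.75) + f(2.5) + f(3.25) + f(4)].
Sum ≈ 3.0306.

3.0306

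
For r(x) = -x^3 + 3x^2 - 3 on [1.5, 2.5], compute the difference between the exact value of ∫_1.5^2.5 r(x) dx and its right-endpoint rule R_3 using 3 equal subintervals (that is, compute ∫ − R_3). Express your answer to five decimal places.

Exact integral: ∫_1.5^2.5 r(x) dx = 0.75.
R_3 ≈ 0.6527778.
Error ≈ 0.75 − 0.6527778 ≈ 0.09722.

0.09722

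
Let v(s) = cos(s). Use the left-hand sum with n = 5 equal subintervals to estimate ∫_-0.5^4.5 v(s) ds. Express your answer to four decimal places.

0.0883

Δs = (4.5 − (-0.5))/5 = 1.
Left endpoints: -0.5, 0.5, 1.5, 2.5, 3.5.
v(-0.5) ≈ 0.8776, v(0.5) ≈ 0.8776, v(1.5) ≈ 0.0707, v(2.5) ≈ -0.8011, v(3.5) ≈ -0.9365.
Sum = Δs · [v(-0.5) + v(0.5) + v(1.5) + v(2.5) + v(3.5)].
Sum ≈ 0.0883.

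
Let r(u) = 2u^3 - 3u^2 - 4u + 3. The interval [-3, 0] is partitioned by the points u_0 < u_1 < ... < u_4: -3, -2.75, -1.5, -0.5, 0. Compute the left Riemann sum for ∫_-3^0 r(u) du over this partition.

-81.8515625

Subinterval widths: 0.25, 1.25, 1, 0.5.
Left endpoints: -3, -2.75, -1.5, -0.5.
r(-3) = -66, r(-2.75) = -50.28125, r(-1.5) = -4.5, r(-0.5) = 4.
Sum = Σ Δu_i · r(u_i).
Sum = -81.8515625.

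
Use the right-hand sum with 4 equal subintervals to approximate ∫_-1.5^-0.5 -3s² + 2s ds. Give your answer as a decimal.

-4.28125

Δs = (-0.5 − (-1.5))/4 = 0.25.
Right endpoints: -1.25, -1, -0.75, -0.5.
f(-1.25) = -7.1875, f(-1) = -5, f(-0.75) = -3.1875, f(-0.5) = -1.75.
Sum = Δs · [f(-1.25) + f(-1) + f(-0.75) + f(-0.5)].
Sum = -4.28125.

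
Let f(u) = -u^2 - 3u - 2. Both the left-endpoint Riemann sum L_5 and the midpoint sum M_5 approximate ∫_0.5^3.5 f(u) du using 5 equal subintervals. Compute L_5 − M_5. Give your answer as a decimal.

6.03

L_5 = -32.13.
M_5 = -38.16.
L_5 − M_5 = 6.03.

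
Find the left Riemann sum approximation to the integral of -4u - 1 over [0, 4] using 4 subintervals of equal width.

Δu = (4 − 0)/4 = 1.
Left endpoints: 0, 1, 2, 3.
f(0) = -1, f(1) = -5, f(2) = -9, f(3) = -13.
Sum = Δu · [f(0) + f(1) + f(2) + f(3)].
Sum = -28.

-28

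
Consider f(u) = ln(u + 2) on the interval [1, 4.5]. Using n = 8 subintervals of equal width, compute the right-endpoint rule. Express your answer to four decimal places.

Δu = (4.5 − 1)/8 = 0.4375.
Right endpoints: 1.4375, 1.875, 2.3125, 2.75, 3.1875, 3.625, 4.0625, 4.5.
f(1.4375) ≈ 1.2347, f(1.875) ≈ 1.3545, f(2.3125) ≈ 1.4615, f(2.75) ≈ 1.5581, f(3.1875) ≈ 1.6463, f(3.625) ≈ 1.7272, f(4.0625) ≈ 1.8021, f(4.5) ≈ 1.8718.
Sum = Δu · [f(1.4375) + f(1.875) + f(2.3125) + ...].
Sum ≈ 5.5372.

5.5372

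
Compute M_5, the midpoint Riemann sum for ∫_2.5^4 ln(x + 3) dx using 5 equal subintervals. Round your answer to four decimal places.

Δx = (4 − 2.5)/5 = 0.3.
Midpoints: 2.65, 2.95, 3.25, 3.55, 3.85.
f(2.65) ≈ 1.7317, f(2.95) ≈ 1.7834, f(3.25) ≈ 1.8326, f(3.55) ≈ 1.8795, f(3.85) ≈ 1.9242.
Sum = Δx · [f(2.65) + f(2.95) + f(3.25) + f(3.55) + f(3.85)].
Sum ≈ 2.7454.

2.7454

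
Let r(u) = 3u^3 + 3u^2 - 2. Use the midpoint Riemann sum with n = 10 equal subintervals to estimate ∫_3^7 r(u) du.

Δu = (7 − 3)/10 = 0.4.
Midpoints: 3.2, 3.6, 4, 4.4, 4.8, 5.2, 5.6, 6, 6.4, 6.8.
r(3.2) = 127.024, r(3.6) = 176.848, r(4) = 238, r(4.4) = 311.632, r(4.8) = 398.896, r(5.2) = 500.944, r(5.6) = 618.928, r(6) = 754, r(6.4) = 907.312, r(6.8) = 1080.016.
Sum = Δu · [r(3.2) + r(3.6) + r(4) + ...].
Sum = 2045.44.

2045.44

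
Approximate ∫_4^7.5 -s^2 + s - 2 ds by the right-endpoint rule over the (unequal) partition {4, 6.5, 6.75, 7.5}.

Subinterval widths: 2.5, 0.25, 0.75.
Right endpoints: 6.5, 6.75, 7.5.
f(6.5) = -37.75, f(6.75) = -40.8125, f(7.5) = -50.75.
Sum = Σ Δs_i · f(s_i).
Sum = -142.640625.

-142.640625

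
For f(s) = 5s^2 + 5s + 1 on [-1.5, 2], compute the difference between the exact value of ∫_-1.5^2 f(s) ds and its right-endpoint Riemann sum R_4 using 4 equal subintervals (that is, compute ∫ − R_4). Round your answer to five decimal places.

-13.71745

Exact integral: ∫_-1.5^2 f(s) ds ≈ 26.8333333.
R_4 = 40.55078125.
Error ≈ 26.8333333 − 40.55078125 ≈ -13.71745.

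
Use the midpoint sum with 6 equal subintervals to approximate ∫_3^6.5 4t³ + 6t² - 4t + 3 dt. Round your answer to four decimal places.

2137.0599

Δt = (6.5 − 3)/6 = 7/12.
Midpoints: 79/24, 3.875, 107/24, 121/24, 5.625, 149/24.
f(79/24) = 682579/3456, f(3.875) = 310.3359375, f(107/24) = 1585943/3456, f(121/24) = 2239309/3456, f(5.625) = 882.2578125, f(149/24) = 4031729/3456.
Sum = Δt · [f(79/24) + f(3.875) + f(107/24) + ...].
Sum ≈ 2137.0599.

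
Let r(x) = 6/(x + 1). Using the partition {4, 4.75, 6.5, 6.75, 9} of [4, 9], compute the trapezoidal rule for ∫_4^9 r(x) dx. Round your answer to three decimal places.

4.197

Subinterval widths: 0.75, 1.75, 0.25, 2.25.
r(4) = 1.2, r(4.75) = 24/23, r(6.5) = 0.8, r(6.75) = 24/31, r(9) = 0.6.
On each subinterval the trapezoid contributes (Δx_i/2)·[r(x_{i-1}) + r(x_i)].
Sum ≈ 4.197.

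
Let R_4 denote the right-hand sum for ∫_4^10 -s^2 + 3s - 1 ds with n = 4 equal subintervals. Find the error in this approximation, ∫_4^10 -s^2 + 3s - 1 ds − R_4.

51.75

Exact integral: ∫_4^10 f(s) ds = -192.
R_4 = -243.75.
Error = -192 − (-243.75) = 51.75.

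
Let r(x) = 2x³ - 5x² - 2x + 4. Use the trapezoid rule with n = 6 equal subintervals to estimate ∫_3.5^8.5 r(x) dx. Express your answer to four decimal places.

Δx = (8.5 − 3.5)/6 = 5/6.
r(3.5) = 21.5, r(13/3) = 1733/27, r(31/6) = 3673/27, r(6) = 244, r(41/6) = 21331/54, r(23/3) = 16093/27, r(8.5) = 854.
T_6 = (Δx/2)·[r(x_0) + 2r(x_1) + ... + 2r(x_{5}) + r(x_6)].
Sum ≈ 1560.8565.

1560.8565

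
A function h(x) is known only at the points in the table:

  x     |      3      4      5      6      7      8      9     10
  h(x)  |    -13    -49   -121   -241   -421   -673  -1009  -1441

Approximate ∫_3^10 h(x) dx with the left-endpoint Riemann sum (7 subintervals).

Δx = 1.
Sum = 1·[(-13) + (-49) + (-121) + (-241) + (-421) + (-673) + (-1009)] = -2527.

-2527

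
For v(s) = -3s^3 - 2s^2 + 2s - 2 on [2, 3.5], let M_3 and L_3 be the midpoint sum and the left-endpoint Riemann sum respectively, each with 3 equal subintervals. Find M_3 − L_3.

M_3 = -117.7109375.
L_3 = -90.6875.
M_3 − L_3 = -27.0234375.

-27.0234375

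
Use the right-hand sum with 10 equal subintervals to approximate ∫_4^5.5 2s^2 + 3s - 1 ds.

90.61125

Δs = (5.5 − 4)/10 = 0.15.
Right endpoints: 4.15, 4.3, 4.45, 4.6, 4.75, 4.9, 5.05, 5.2, 5.35, 5.5.
f(4.15) = 45.895, f(4.3) = 48.88, f(4.45) = 51.955, f(4.6) = 55.12, f(4.75) = 58.375, f(4.9) = 61.72, f(5.05) = 65.155, f(5.2) = 68.68, f(5.35) = 72.295, f(5.5) = 76.
Sum = Δs · [f(4.15) + f(4.3) + f(4.45) + ...].
Sum = 90.61125.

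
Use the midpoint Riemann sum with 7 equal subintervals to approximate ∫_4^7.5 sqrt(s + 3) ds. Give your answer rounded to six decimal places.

10.336114

Δs = (7.5 − 4)/7 = 0.5.
Midpoints: 4.25, 4.75, 5.25, 5.75, 6.25, 6.75, 7.25.
f(4.25) ≈ 2.692582, f(4.75) ≈ 2.783882, f(5.25) ≈ 2.872281, f(5.75) ≈ 2.958040, f(6.25) ≈ 3.041381, f(6.75) ≈ 3.122499, f(7.25) ≈ 3.201562.
Sum = Δs · [f(4.25) + f(4.75) + f(5.25) + ...].
Sum ≈ 10.336114.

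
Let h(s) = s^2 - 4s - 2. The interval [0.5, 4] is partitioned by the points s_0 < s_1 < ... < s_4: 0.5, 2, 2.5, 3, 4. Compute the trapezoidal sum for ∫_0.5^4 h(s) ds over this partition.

-16.4375

Subinterval widths: 1.5, 0.5, 0.5, 1.
h(0.5) = -3.75, h(2) = -6, h(2.5) = -5.75, h(3) = -5, h(4) = -2.
On each subinterval the trapezoid contributes (Δs_i/2)·[h(s_{i-1}) + h(s_i)].
Sum = -16.4375.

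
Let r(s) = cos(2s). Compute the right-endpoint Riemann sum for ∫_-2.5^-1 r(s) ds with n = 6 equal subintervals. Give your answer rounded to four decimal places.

Δs = (-1 − (-2.5))/6 = 0.25.
Right endpoints: -2.25, -2, -1.75, -1.5, -1.25, -1.
r(-2.25) ≈ -0.2108, r(-2) ≈ -0.6536, r(-1.75) ≈ -0.9365, r(-1.5) ≈ -0.9900, r(-1.25) ≈ -0.8011, r(-1) ≈ -0.4161.
Sum = Δs · [r(-2.25) + r(-2) + r(-1.75) + ...].
Sum ≈ -1.0020.

-1.0020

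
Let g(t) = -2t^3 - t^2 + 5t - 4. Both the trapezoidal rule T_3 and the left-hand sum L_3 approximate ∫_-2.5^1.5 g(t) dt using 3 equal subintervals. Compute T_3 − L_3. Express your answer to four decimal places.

-9.3333

T_3 ≈ -12.962963.
L_3 ≈ -3.629630.
T_3 − L_3 ≈ -9.3333.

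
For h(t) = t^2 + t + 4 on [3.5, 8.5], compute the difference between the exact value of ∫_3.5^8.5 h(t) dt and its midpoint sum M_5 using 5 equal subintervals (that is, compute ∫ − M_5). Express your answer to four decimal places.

0.4167

Exact integral: ∫_3.5^8.5 h(t) dt ≈ 240.416667.
M_5 = 240.
Error ≈ 240.416667 − 240 ≈ 0.4167.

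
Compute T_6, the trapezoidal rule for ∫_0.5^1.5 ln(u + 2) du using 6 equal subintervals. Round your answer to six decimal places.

Δu = (1.5 − 0.5)/6 = 1/6.
f(0.5) ≈ 0.916291, f(2/3) ≈ 0.980829, f(5/6) ≈ 1.041454, f(1) ≈ 1.098612, f(7/6) ≈ 1.152680, f(4/3) ≈ 1.203973, f(1.5) ≈ 1.252763.
T_6 = (Δu/2)·[f(u_0) + 2f(u_1) + ... + 2f(u_{5}) + f(u_6)].
Sum ≈ 1.093679.

1.093679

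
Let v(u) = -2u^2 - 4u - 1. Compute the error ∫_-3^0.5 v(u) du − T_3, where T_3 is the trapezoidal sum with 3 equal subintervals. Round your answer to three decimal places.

1.588

Exact integral: ∫_-3^0.5 v(u) du ≈ -4.08333.
T_3 ≈ -5.67130.
Error ≈ -4.08333 − (-5.67130) ≈ 1.588.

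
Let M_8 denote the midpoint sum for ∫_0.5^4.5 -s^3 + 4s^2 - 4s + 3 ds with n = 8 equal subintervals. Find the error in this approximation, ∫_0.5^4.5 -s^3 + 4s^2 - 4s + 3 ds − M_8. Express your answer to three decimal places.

Exact integral: ∫_0.5^4.5 f(s) ds ≈ -9.16667.
M_8 = -8.875.
Error ≈ -9.16667 − (-8.875) ≈ -0.292.

-0.292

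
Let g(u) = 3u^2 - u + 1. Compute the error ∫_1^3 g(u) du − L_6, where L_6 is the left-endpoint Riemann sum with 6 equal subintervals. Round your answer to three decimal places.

3.556

Exact integral: ∫_1^3 g(u) du = 24.
L_6 ≈ 20.44444.
Error ≈ 24 − 20.44444 ≈ 3.556.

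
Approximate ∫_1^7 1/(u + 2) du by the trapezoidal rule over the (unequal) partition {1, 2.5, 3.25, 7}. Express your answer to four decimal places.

1.1369

Subinterval widths: 1.5, 0.75, 3.75.
f(1) = 1/3, f(2.5) = 2/9, f(3.25) = 4/21, f(7) = 1/9.
On each subinterval the trapezoid contributes (Δu_i/2)·[f(u_{i-1}) + f(u_i)].
Sum ≈ 1.1369.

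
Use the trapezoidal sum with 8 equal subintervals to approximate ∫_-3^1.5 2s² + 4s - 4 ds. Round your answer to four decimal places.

Δs = (1.5 − (-3))/8 = 0.5625.
f(-3) = 2, f(-2.4375) = -1.8671875, f(-1.875) = -4.46875, f(-1.3125) = -5.8046875, f(-0.75) = -5.875, f(-0.1875) = -4.6796875, f(0.375) = -2.21875, f(0.9375) = 1.5078125, f(1.5) = 6.5.
T_8 = (Δs/2)·[f(s_0) + 2f(s_1) + ... + 2f(s_{7}) + f(s_8)].
Sum ≈ -10.7754.

-10.7754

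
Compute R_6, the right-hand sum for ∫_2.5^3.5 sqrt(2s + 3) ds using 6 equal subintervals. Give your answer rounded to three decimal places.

Δs = (3.5 − 2.5)/6 = 1/6.
Right endpoints: 8/3, 17/6, 3, 19/6, 10/3, 3.5.
f(8/3) ≈ 2.887, f(17/6) ≈ 2.944, f(3) ≈ 3.000, f(19/6) ≈ 3.055, f(10/3) ≈ 3.109, f(3.5) ≈ 3.162.
Sum = Δs · [f(8/3) + f(17/6) + f(3) + ...].
Sum ≈ 3.026.

3.026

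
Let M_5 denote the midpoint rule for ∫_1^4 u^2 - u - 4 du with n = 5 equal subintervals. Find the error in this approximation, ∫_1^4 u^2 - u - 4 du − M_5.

Exact integral: ∫_1^4 f(u) du = 1.5.
M_5 = 1.41.
Error = 1.5 − 1.41 = 0.09.

0.09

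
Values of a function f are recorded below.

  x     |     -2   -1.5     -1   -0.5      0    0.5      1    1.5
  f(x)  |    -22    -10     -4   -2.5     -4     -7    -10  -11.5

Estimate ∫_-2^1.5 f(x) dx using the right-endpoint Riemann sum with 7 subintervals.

Δx = 0.5.
Sum = 0.5·[(-10) + (-4) + (-2.5) + (-4) + (-7) + (-10) + (-11.5)] = -24.5.

-24.5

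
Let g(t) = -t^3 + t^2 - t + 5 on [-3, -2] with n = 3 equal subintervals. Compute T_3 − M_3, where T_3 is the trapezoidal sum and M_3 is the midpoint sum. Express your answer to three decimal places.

T_3 ≈ 30.24074.
M_3 ≈ 30.00463.
T_3 − M_3 ≈ 0.236.

0.236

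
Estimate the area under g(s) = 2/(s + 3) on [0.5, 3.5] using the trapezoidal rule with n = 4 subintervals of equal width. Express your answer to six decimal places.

Δs = (3.5 − 0.5)/4 = 0.75.
g(0.5) = 4/7, g(1.25) = 8/17, g(2) = 0.4, g(2.75) = 8/23, g(3.5) = 4/13.
T_4 = (Δs/2)·[g(s_0) + 2g(s_1) + 2g(s_2) + 2g(s_3) + g(s_4)].
Sum ≈ 1.243481.

1.243481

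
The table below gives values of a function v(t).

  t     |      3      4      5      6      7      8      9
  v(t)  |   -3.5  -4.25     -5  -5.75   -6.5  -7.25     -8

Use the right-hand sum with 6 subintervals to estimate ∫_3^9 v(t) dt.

Δt = 1.
Sum = 1·[(-4.25) + (-5) + (-5.75) + (-6.5) + (-7.25) + (-8)] = -36.75.

-36.75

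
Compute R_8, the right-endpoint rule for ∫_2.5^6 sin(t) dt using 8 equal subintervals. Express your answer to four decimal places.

Δt = (6 − 2.5)/8 = 0.4375.
Right endpoints: 2.9375, 3.375, 3.8125, 4.25, 4.6875, 5.125, 5.5625, 6.
f(2.9375) ≈ 0.2027, f(3.375) ≈ -0.2313, f(3.8125) ≈ -0.6217, f(4.25) ≈ -0.8950, f(4.6875) ≈ -0.9997, f(5.125) ≈ -0.9161, f(5.5625) ≈ -0.6599, f(6) ≈ -0.2794.
Sum = Δt · [f(2.9375) + f(3.375) + f(3.8125) + ...].
Sum ≈ -1.9252.

-1.9252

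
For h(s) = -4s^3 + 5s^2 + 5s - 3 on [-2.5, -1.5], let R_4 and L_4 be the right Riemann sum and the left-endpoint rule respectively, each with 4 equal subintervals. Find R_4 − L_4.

-16

R_4 = 33.71875.
L_4 = 49.71875.
R_4 − L_4 = -16.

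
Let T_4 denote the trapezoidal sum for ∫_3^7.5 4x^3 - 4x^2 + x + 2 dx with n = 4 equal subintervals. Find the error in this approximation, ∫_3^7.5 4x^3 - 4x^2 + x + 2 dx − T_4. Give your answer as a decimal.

Exact integral: ∫_3^7.5 f(x) dx = 2589.1875.
T_4 = 2645.19140625.
Error = 2589.1875 − 2645.19140625 = -56.00390625.

-56.00390625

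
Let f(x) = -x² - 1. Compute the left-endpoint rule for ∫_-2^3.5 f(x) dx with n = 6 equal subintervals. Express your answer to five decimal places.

-19.44734

Δx = (3.5 − (-2))/6 = 11/12.
Left endpoints: -2, -13/12, -1/6, 0.75, 5/3, 31/12.
f(-2) = -5, f(-13/12) = -313/144, f(-1/6) = -37/36, f(0.75) = -1.5625, f(5/3) = -34/9, f(31/12) = -1105/144.
Sum = Δx · [f(-2) + f(-13/12) + f(-1/6) + ...].
Sum ≈ -19.44734.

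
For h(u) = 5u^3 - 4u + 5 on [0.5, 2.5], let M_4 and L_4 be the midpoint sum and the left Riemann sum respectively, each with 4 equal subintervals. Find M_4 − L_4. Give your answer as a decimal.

14.5625

M_4 = 45.8125.
L_4 = 31.25.
M_4 − L_4 = 14.5625.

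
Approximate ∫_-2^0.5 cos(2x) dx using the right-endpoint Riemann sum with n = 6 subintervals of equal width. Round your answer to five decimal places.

0.28859

Δx = (0.5 − (-2))/6 = 5/12.
Right endpoints: -19/12, -7/6, -0.75, -1/3, 1/12, 0.5.
f(-19/12) ≈ -0.99969, f(-7/6) ≈ -0.69076, f(-0.75) ≈ 0.07074, f(-1/3) ≈ 0.78589, f(1/12) ≈ 0.98614, f(0.5) ≈ 0.54030.
Sum = Δx · [f(-19/12) + f(-7/6) + f(-0.75) + ...].
Sum ≈ 0.28859.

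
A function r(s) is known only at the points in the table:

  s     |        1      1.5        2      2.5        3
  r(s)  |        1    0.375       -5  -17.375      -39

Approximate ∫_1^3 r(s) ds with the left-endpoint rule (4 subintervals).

-10.5

Δs = 0.5.
Sum = 0.5·[1 + 0.375 + (-5) + (-17.375)] = -10.5.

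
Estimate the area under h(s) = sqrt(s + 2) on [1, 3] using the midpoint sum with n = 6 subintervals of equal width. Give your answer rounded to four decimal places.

3.9898

Δs = (3 − 1)/6 = 1/3.
Midpoints: 7/6, 1.5, 11/6, 13/6, 2.5, 17/6.
h(7/6) ≈ 1.7795, h(1.5) ≈ 1.8708, h(11/6) ≈ 1.9579, h(13/6) ≈ 2.0412, h(2.5) ≈ 2.1213, h(17/6) ≈ 2.1985.
Sum = Δs · [h(7/6) + h(1.5) + h(11/6) + ...].
Sum ≈ 3.9898.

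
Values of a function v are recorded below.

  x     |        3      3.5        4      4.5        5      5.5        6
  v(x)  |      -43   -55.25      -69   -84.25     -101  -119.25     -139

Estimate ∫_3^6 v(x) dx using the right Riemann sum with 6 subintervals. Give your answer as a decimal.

-283.875

Δx = 0.5.
Sum = 0.5·[(-55.25) + (-69) + (-84.25) + (-101) + (-119.25) + (-139)] = -283.875.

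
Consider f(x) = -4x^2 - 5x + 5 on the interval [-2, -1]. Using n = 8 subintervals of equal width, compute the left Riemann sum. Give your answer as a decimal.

2.71875

Δx = (-1 − (-2))/8 = 0.125.
Left endpoints: -2, -1.875, -1.75, -1.625, -1.5, -1.375, -1.25, -1.125.
f(-2) = -1, f(-1.875) = 0.3125, f(-1.75) = 1.5, f(-1.625) = 2.5625, f(-1.5) = 3.5, f(-1.375) = 4.3125, f(-1.25) = 5, f(-1.125) = 5.5625.
Sum = Δx · [f(-2) + f(-1.875) + f(-1.75) + ...].
Sum = 2.71875.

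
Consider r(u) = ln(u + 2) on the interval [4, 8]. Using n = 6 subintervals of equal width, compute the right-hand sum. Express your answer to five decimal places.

8.44310

Δu = (8 − 4)/6 = 2/3.
Right endpoints: 14/3, 16/3, 6, 20/3, 22/3, 8.
r(14/3) ≈ 1.89712, r(16/3) ≈ 1.99243, r(6) ≈ 2.07944, r(20/3) ≈ 2.15948, r(22/3) ≈ 2.23359, r(8) ≈ 2.30259.
Sum = Δu · [r(14/3) + r(16/3) + r(6) + ...].
Sum ≈ 8.44310.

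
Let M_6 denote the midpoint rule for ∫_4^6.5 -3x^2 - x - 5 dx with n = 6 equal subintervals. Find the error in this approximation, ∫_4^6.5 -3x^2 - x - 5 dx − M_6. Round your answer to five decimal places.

Exact integral: ∫_4^6.5 f(x) dx = -236.25.
M_6 ≈ -236.1414931.
Error ≈ -236.25 − (-236.1414931) ≈ -0.10851.

-0.10851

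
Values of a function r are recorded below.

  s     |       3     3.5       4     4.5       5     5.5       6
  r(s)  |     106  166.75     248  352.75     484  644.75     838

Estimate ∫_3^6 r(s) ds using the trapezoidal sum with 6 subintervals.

Δs = 0.5.
T_6 = (0.5/2)·[106 + 2·166.75 + 2·248 + 2·352.75 + 2·484 + 2·644.75 + 838] = 1184.125.

1184.125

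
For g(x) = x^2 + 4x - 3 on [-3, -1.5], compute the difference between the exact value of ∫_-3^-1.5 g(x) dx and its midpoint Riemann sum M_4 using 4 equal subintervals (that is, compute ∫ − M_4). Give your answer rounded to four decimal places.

0.0176

Exact integral: ∫_-3^-1.5 g(x) dx = -10.125.
M_4 ≈ -10.142578.
Error ≈ -10.125 − (-10.142578) ≈ 0.0176.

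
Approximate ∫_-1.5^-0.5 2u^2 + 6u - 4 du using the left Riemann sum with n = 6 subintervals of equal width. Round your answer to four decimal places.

Δu = (-0.5 − (-1.5))/6 = 1/6.
Left endpoints: -1.5, -4/3, -7/6, -1, -5/6, -2/3.
f(-1.5) = -8.5, f(-4/3) = -76/9, f(-7/6) = -149/18, f(-1) = -8, f(-5/6) = -137/18, f(-2/3) = -64/9.
Sum = Δu · [f(-1.5) + f(-4/3) + f(-7/6) + ...].
Sum ≈ -7.9907.

-7.9907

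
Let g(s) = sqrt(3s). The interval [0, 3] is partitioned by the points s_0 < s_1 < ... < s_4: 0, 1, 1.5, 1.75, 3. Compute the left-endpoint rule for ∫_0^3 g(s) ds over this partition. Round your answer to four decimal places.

4.2605

Subinterval widths: 1, 0.5, 0.25, 1.25.
Left endpoints: 0, 1, 1.5, 1.75.
g(0) ≈ 0.0000, g(1) ≈ 1.7321, g(1.5) ≈ 2.1213, g(1.75) ≈ 2.2913.
Sum = Σ Δs_i · g(s_i).
Sum ≈ 4.2605.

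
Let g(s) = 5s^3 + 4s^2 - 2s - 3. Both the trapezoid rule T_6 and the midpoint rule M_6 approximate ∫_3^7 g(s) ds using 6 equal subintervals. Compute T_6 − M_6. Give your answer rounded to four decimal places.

35.1111

T_6 ≈ 3292.740741.
M_6 ≈ 3257.629630.
T_6 − M_6 ≈ 35.1111.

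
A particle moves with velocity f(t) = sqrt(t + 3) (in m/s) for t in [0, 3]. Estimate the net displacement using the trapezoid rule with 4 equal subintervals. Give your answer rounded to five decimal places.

6.32990

Δt = (3 − 0)/4 = 0.75.
f(0) ≈ 1.73205, f(0.75) ≈ 1.93649, f(1.5) ≈ 2.12132, f(2.25) ≈ 2.29129, f(3) ≈ 2.44949.
T_4 = (Δt/2)·[f(t_0) + 2f(t_1) + 2f(t_2) + 2f(t_3) + f(t_4)].
Sum ≈ 6.32990.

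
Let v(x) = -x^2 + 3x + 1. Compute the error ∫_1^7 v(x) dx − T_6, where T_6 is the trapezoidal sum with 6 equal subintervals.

1

Exact integral: ∫_1^7 v(x) dx = -36.
T_6 = -37.
Error = -36 − (-37) = 1.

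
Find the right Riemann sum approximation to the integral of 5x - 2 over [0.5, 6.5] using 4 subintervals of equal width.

115.5

Δx = (6.5 − 0.5)/4 = 1.5.
Right endpoints: 2, 3.5, 5, 6.5.
f(2) = 8, f(3.5) = 15.5, f(5) = 23, f(6.5) = 30.5.
Sum = Δx · [f(2) + f(3.5) + f(5) + f(6.5)].
Sum = 115.5.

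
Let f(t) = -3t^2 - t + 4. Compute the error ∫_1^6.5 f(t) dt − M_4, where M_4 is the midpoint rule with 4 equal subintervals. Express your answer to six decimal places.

Exact integral: ∫_1^6.5 f(t) dt = -272.25.
M_4 ≈ -269.65039062.
Error ≈ -272.25 − (-269.65039062) ≈ -2.599609.

-2.599609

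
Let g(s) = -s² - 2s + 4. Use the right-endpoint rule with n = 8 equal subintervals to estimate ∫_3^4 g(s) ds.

-15.8984375

Δs = (4 − 3)/8 = 0.125.
Right endpoints: 3.125, 3.25, 3.375, 3.5, 3.625, 3.75, 3.875, 4.
g(3.125) = -12.015625, g(3.25) = -13.0625, g(3.375) = -14.140625, g(3.5) = -15.25, g(3.625) = -16.390625, g(3.75) = -17.5625, g(3.875) = -18.765625, g(4) = -20.
Sum = Δs · [g(3.125) + g(3.25) + g(3.375) + ...].
Sum = -15.8984375.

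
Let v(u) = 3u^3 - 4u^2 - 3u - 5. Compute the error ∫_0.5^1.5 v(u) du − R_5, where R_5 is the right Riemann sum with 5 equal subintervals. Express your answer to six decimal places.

0.091667

Exact integral: ∫_0.5^1.5 v(u) du ≈ -8.58333333.
R_5 = -8.675.
Error ≈ -8.58333333 − (-8.675) ≈ 0.091667.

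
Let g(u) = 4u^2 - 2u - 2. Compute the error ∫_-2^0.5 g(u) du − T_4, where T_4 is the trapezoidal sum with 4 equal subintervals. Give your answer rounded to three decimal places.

-0.651

Exact integral: ∫_-2^0.5 g(u) du ≈ 9.58333.
T_4 = 10.234375.
Error ≈ 9.58333 − 10.234375 ≈ -0.651.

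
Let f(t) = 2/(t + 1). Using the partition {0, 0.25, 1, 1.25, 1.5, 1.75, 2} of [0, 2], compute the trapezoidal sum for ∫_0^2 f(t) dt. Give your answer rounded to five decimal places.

2.23737

Subinterval widths: 0.25, 0.75, 0.25, 0.25, 0.25, 0.25.
f(0) = 2, f(0.25) = 1.6, f(1) = 1, f(1.25) = 8/9, f(1.5) = 0.8, f(1.75) = 8/11, f(2) = 2/3.
On each subinterval the trapezoid contributes (Δt_i/2)·[f(t_{i-1}) + f(t_i)].
Sum ≈ 2.23737.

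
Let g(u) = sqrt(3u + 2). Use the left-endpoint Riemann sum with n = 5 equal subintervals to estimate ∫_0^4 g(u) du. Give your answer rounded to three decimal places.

Δu = (4 − 0)/5 = 0.8.
Left endpoints: 0, 0.8, 1.6, 2.4, 3.2.
g(0) ≈ 1.414, g(0.8) ≈ 2.098, g(1.6) ≈ 2.608, g(2.4) ≈ 3.033, g(3.2) ≈ 3.406.
Sum = Δu · [g(0) + g(0.8) + g(1.6) + g(2.4) + g(3.2)].
Sum ≈ 10.047.

10.047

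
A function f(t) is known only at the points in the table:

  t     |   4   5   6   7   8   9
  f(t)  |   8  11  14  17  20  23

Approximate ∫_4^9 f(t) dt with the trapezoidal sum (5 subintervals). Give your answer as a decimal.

77.5

Δt = 1.
T_5 = (1/2)·[8 + 2·11 + 2·14 + 2·17 + 2·20 + 23] = 77.5.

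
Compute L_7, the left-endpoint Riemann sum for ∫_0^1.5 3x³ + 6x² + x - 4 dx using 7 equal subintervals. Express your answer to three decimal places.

3.126

Δx = (1.5 − 0)/7 = 3/14.
Left endpoints: 0, 3/14, 3/7, 9/14, 6/7, 15/14, 9/7.
f(0) = -4, f(3/14) = -9551/2744, f(3/7) = -766/343, f(9/14) = -221/2744, f(6/7) = 1082/343, f(15/14) = 20989/2744, f(9/7) = 4658/343.
Sum = Δx · [f(0) + f(3/14) + f(3/7) + ...].
Sum ≈ 3.126.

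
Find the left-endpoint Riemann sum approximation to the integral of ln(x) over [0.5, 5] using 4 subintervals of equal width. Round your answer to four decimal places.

2.4283

Δx = (5 − 0.5)/4 = 1.125.
Left endpoints: 0.5, 1.625, 2.75, 3.875.
f(0.5) ≈ -0.6931, f(1.625) ≈ 0.4855, f(2.75) ≈ 1.0116, f(3.875) ≈ 1.3545.
Sum = Δx · [f(0.5) + f(1.625) + f(2.75) + f(3.875)].
Sum ≈ 2.4283.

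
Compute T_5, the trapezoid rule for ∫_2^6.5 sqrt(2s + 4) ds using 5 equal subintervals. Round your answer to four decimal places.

Δs = (6.5 − 2)/5 = 0.9.
f(2) ≈ 2.8284, f(2.9) ≈ 3.1305, f(3.8) ≈ 3.4059, f(4.7) ≈ 3.6606, f(5.6) ≈ 3.8987, f(6.5) ≈ 4.1231.
T_5 = (Δs/2)·[f(s_0) + 2f(s_1) + ... + 2f(s_{4}) + f(s_5)].
Sum ≈ 15.8143.

15.8143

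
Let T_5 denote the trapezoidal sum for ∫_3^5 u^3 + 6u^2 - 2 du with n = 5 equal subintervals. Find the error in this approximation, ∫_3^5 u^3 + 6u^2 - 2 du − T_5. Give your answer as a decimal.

-0.96

Exact integral: ∫_3^5 f(u) du = 328.
T_5 = 328.96.
Error = 328 − 328.96 = -0.96.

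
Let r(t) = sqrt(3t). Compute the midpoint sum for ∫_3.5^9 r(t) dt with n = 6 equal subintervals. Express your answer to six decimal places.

Δt = (9 − 3.5)/6 = 11/12.
Midpoints: 95/24, 4.875, 139/24, 161/24, 7.625, 205/24.
r(95/24) ≈ 3.446012, r(4.875) ≈ 3.824265, r(139/24) ≈ 4.168333, r(161/24) ≈ 4.486090, r(7.625) ≈ 4.782782, r(205/24) ≈ 5.062114.
Sum = Δt · [r(95/24) + r(4.875) + r(139/24) + ...].
Sum ≈ 23.622129.

23.622129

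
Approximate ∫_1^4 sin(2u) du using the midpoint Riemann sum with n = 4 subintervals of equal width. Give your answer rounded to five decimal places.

-0.14889

Δu = (4 − 1)/4 = 0.75.
Midpoints: 1.375, 2.125, 2.875, 3.625.
f(1.375) ≈ 0.38166, f(2.125) ≈ -0.89499, f(2.875) ≈ -0.50828, f(3.625) ≈ 0.82308.
Sum = Δu · [f(1.375) + f(2.125) + f(2.875) + f(3.625)].
Sum ≈ -0.14889.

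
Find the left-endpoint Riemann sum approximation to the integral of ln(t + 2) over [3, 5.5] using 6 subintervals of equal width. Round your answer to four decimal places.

Δt = (5.5 − 3)/6 = 5/12.
Left endpoints: 3, 41/12, 23/6, 4.25, 14/3, 61/12.
f(3) ≈ 1.6094, f(41/12) ≈ 1.6895, f(23/6) ≈ 1.7636, f(4.25) ≈ 1.8326, f(14/3) ≈ 1.8971, f(61/12) ≈ 1.9577.
Sum = Δt · [f(3) + f(41/12) + f(23/6) + ...].
Sum ≈ 4.4791.

4.4791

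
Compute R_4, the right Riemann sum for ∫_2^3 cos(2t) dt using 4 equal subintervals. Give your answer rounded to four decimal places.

0.4354

Δt = (3 − 2)/4 = 0.25.
Right endpoints: 2.25, 2.5, 2.75, 3.
f(2.25) ≈ -0.2108, f(2.5) ≈ 0.2837, f(2.75) ≈ 0.7087, f(3) ≈ 0.9602.
Sum = Δt · [f(2.25) + f(2.5) + f(2.75) + f(3)].
Sum ≈ 0.4354.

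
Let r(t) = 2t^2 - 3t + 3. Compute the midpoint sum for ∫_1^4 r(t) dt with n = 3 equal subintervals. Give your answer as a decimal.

28

Δt = (4 − 1)/3 = 1.
Midpoints: 1.5, 2.5, 3.5.
r(1.5) = 3, r(2.5) = 8, r(3.5) = 17.
Sum = Δt · [r(1.5) + r(2.5) + r(3.5)].
Sum = 28.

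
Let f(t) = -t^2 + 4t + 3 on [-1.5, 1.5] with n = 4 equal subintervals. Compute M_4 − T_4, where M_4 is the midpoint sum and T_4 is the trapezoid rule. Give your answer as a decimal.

0.421875

M_4 = 6.890625.
T_4 = 6.46875.
M_4 − T_4 = 0.421875.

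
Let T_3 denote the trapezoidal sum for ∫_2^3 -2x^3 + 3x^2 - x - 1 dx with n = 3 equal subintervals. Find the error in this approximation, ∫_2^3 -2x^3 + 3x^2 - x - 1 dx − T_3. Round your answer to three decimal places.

Exact integral: ∫_2^3 f(x) dx = -17.
T_3 ≈ -17.22222.
Error ≈ -17 − (-17.22222) ≈ 0.222.

0.222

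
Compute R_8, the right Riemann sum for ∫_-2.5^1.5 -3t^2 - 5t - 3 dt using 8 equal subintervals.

-23.5

Δt = (1.5 − (-2.5))/8 = 0.5.
Right endpoints: -2, -1.5, -1, -0.5, 0, 0.5, 1, 1.5.
f(-2) = -5, f(-1.5) = -2.25, f(-1) = -1, f(-0.5) = -1.25, f(0) = -3, f(0.5) = -6.25, f(1) = -11, f(1.5) = -17.25.
Sum = Δt · [f(-2) + f(-1.5) + f(-1) + ...].
Sum = -23.5.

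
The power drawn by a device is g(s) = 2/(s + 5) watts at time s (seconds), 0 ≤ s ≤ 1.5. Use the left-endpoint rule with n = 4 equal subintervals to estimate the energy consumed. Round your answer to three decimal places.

Δs = (1.5 − 0)/4 = 0.375.
Left endpoints: 0, 0.375, 0.75, 1.125.
g(0) = 0.4, g(0.375) = 16/43, g(0.75) = 8/23, g(1.125) = 16/49.
Sum = Δs · [g(0) + g(0.375) + g(0.75) + g(1.125)].
Sum ≈ 0.542.

0.542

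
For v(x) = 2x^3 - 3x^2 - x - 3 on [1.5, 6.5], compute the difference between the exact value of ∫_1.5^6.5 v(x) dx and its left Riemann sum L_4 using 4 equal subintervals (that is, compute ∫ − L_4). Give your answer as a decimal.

Exact integral: ∫_1.5^6.5 v(x) dx = 583.75.
L_4 = 350.15625.
Error = 583.75 − 350.15625 = 233.59375.

233.59375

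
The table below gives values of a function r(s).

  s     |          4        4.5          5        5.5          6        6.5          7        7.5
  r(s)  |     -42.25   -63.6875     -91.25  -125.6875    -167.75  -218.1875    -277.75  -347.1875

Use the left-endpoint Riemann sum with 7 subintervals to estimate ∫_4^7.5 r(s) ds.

-493.28125

Δs = 0.5.
Sum = 0.5·[(-42.25) + (-63.6875) + (-91.25) + (-125.6875) + (-167.75) + (-218.1875) + (-277.75)] = -493.28125.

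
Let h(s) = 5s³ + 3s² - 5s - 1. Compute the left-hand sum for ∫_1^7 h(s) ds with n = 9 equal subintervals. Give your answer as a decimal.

Δs = (7 − 1)/9 = 2/3.
Left endpoints: 1, 5/3, 7/3, 3, 11/3, 13/3, 5, 17/3, 19/3.
h(1) = 2, h(5/3) = 598/27, h(7/3) = 1814/27, h(3) = 146, h(11/3) = 7222/27, h(13/3) = 11894/27, h(5) = 674, h(17/3) = 26374/27, h(19/3) = 36662/27.
Sum = Δs · [h(1) + h(5/3) + h(7/3) + ...].
Sum = 2636.

2636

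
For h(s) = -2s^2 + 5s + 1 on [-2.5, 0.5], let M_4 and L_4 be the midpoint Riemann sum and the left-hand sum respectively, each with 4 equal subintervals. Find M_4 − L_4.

M_4 = -22.21875.
L_4 = -33.1875.
M_4 − L_4 = 10.96875.

10.96875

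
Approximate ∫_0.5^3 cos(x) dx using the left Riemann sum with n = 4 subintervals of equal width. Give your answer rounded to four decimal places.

0.2564

Δx = (3 − 0.5)/4 = 0.625.
Left endpoints: 0.5, 1.125, 1.75, 2.375.
f(0.5) ≈ 0.8776, f(1.125) ≈ 0.4312, f(1.75) ≈ -0.1782, f(2.375) ≈ -0.7203.
Sum = Δx · [f(0.5) + f(1.125) + f(1.75) + f(2.375)].
Sum ≈ 0.2564.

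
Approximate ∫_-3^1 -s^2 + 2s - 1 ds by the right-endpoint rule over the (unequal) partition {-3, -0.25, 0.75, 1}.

-4.359375

Subinterval widths: 2.75, 1, 0.25.
Right endpoints: -0.25, 0.75, 1.
f(-0.25) = -1.5625, f(0.75) = -0.0625, f(1) = 0.
Sum = Σ Δs_i · f(s_i).
Sum = -4.359375.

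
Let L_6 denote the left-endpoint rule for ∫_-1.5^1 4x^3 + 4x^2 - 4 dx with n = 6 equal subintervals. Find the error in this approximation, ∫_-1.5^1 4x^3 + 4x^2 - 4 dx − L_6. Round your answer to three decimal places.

2.532

Exact integral: ∫_-1.5^1 f(x) dx ≈ -8.22917.
L_6 ≈ -10.76100.
Error ≈ -8.22917 − (-10.76100) ≈ 2.532.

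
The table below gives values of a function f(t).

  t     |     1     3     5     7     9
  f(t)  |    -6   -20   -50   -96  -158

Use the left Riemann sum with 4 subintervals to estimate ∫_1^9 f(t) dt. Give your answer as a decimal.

-344

Δt = 2.
Sum = 2·[(-6) + (-20) + (-50) + (-96)] = -344.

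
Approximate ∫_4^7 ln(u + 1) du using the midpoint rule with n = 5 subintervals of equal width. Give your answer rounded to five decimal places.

Δu = (7 − 4)/5 = 0.6.
Midpoints: 4.3, 4.9, 5.5, 6.1, 6.7.
f(4.3) ≈ 1.66771, f(4.9) ≈ 1.77495, f(5.5) ≈ 1.87180, f(6.1) ≈ 1.96009, f(6.7) ≈ 2.04122.
Sum = Δu · [f(4.3) + f(4.9) + f(5.5) + f(6.1) + f(6.7)].
Sum ≈ 5.58947.

5.58947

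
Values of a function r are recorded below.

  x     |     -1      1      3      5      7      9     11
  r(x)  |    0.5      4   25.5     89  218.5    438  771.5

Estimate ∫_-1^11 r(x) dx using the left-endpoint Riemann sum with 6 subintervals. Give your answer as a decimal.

1551

Δx = 2.
Sum = 2·[0.5 + 4 + 25.5 + 89 + 218.5 + 438] = 1551.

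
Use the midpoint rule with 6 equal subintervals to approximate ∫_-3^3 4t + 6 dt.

36

Δt = (3 − (-3))/6 = 1.
Midpoints: -2.5, -1.5, -0.5, 0.5, 1.5, 2.5.
f(-2.5) = -4, f(-1.5) = 0, f(-0.5) = 4, f(0.5) = 8, f(1.5) = 12, f(2.5) = 16.
Sum = Δt · [f(-2.5) + f(-1.5) + f(-0.5) + ...].
Sum = 36.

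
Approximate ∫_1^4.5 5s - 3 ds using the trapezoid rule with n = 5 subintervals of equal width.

37.625

Δs = (4.5 − 1)/5 = 0.7.
f(1) = 2, f(1.7) = 5.5, f(2.4) = 9, f(3.1) = 12.5, f(3.8) = 16, f(4.5) = 19.5.
T_5 = (Δs/2)·[f(s_0) + 2f(s_1) + ... + 2f(s_{4}) + f(s_5)].
Sum = 37.625.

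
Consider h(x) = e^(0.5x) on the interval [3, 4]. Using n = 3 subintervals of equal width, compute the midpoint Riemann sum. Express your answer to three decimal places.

Δx = (4 − 3)/3 = 1/3.
Midpoints: 19/6, 3.5, 23/6.
h(19/6) ≈ 4.871, h(3.5) ≈ 5.755, h(23/6) ≈ 6.798.
Sum = Δx · [h(19/6) + h(3.5) + h(23/6)].
Sum ≈ 5.808.

5.808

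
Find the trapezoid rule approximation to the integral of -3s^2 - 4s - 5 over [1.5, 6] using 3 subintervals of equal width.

Δs = (6 − 1.5)/3 = 1.5.
f(1.5) = -17.75, f(3) = -44, f(4.5) = -83.75, f(6) = -137.
T_3 = (Δs/2)·[f(s_0) + 2f(s_1) + 2f(s_2) + f(s_3)].
Sum = -307.6875.

-307.6875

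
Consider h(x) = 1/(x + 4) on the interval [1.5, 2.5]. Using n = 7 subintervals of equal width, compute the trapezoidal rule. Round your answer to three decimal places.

Δx = (2.5 − 1.5)/7 = 1/7.
h(1.5) = 2/11, h(23/14) = 14/79, h(25/14) = 14/81, h(27/14) = 14/83, h(29/14) = 14/85, h(31/14) = 14/87, h(33/14) = 14/89, h(2.5) = 2/13.
T_7 = (Δx/2)·[h(x_0) + 2h(x_1) + ... + 2h(x_{6}) + h(x_7)].
Sum ≈ 0.167.

0.167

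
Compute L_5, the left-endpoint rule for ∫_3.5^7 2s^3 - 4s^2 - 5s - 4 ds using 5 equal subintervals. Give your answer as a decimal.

Δs = (7 − 3.5)/5 = 0.7.
Left endpoints: 3.5, 4.2, 4.9, 5.6, 6.3.
f(3.5) = 15.25, f(4.2) = 52.616, f(4.9) = 110.758, f(5.6) = 193.792, f(6.3) = 305.834.
Sum = Δs · [f(3.5) + f(4.2) + f(4.9) + f(5.6) + f(6.3)].
Sum = 474.775.

474.775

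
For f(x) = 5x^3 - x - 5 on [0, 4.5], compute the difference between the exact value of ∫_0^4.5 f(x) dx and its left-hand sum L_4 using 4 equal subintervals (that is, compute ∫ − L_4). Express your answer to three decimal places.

Exact integral: ∫_0^4.5 f(x) dx = 479.953125.
L_4 ≈ 258.23145.
Error ≈ 479.953125 − 258.23145 ≈ 221.722.

221.722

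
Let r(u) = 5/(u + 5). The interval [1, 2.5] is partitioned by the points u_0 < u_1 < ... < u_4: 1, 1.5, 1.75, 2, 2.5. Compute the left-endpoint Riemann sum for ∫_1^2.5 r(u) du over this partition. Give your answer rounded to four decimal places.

1.1513

Subinterval widths: 0.5, 0.25, 0.25, 0.5.
Left endpoints: 1, 1.5, 1.75, 2.
r(1) = 5/6, r(1.5) = 10/13, r(1.75) = 20/27, r(2) = 5/7.
Sum = Σ Δu_i · r(u_i).
Sum ≈ 1.1513.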